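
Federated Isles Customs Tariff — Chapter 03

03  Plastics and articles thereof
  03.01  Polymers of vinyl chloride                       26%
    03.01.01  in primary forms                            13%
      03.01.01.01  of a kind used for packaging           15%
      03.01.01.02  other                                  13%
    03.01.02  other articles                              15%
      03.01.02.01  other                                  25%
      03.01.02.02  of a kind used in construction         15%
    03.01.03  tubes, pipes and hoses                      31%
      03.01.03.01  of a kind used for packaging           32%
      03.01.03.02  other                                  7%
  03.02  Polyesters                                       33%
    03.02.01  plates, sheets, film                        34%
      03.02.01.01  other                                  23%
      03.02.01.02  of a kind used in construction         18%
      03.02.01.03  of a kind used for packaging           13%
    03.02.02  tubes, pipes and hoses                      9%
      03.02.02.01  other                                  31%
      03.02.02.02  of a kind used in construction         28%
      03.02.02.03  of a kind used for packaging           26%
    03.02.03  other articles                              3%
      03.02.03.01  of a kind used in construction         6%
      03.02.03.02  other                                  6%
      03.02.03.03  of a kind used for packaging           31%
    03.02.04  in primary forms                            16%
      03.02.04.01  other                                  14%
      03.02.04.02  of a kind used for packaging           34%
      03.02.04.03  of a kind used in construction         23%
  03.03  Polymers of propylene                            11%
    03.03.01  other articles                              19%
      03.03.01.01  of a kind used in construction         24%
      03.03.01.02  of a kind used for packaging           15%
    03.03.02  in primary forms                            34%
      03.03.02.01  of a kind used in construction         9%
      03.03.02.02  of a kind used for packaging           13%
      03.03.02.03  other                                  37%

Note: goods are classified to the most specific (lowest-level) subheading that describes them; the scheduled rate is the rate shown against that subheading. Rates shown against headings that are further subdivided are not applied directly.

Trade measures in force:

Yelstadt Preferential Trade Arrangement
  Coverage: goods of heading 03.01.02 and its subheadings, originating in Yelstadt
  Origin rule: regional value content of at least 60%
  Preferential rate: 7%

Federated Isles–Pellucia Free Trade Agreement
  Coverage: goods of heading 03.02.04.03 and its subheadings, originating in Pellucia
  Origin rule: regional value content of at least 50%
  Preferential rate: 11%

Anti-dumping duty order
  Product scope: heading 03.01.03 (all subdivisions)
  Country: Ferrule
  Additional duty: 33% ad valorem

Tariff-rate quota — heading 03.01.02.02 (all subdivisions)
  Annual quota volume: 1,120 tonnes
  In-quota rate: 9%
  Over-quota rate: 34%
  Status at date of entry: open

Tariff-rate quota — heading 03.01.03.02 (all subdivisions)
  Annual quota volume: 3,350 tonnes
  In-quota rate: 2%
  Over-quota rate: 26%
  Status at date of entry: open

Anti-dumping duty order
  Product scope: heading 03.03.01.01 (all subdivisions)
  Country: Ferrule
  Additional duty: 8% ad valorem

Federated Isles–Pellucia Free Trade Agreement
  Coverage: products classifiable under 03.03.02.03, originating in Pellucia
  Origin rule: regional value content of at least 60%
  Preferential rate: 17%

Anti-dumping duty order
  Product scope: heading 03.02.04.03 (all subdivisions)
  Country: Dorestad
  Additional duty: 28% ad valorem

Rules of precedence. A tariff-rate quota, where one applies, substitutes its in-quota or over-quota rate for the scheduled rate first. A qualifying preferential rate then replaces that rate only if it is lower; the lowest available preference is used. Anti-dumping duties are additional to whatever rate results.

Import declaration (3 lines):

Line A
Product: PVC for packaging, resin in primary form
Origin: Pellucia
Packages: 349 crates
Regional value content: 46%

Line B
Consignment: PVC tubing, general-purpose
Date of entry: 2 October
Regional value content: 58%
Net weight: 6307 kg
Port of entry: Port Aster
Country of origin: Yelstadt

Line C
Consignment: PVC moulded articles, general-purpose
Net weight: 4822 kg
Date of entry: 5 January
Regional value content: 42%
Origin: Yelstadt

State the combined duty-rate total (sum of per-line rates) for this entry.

Line A: PVC → 03.01; resin in primary form → 03.01.01; for packaging → 03.01.01.01. Scheduled 15%. Pellucia agreement on 03.02.04.03: 03.01.01.01 not covered; Pellucia agreement on 03.03.02.03: 03.01.01.01 not covered. → 15%.
Line B: PVC → 03.01; tubing → 03.01.03; general-purpose → 03.01.03.02. Scheduled 7%. quota on 03.01.03.02 open → in-quota 2%; Yelstadt agreement on 03.01.02: 03.01.03.02 not covered. → 2%.
Line C: PVC → 03.01; moulded articles → 03.01.02; general-purpose → 03.01.02.01. Scheduled 25%. Yelstadt agreement on 03.01.02: RVC < 60%. → 25%.
Sum: 15% + 2% + 25% = 42%.

42%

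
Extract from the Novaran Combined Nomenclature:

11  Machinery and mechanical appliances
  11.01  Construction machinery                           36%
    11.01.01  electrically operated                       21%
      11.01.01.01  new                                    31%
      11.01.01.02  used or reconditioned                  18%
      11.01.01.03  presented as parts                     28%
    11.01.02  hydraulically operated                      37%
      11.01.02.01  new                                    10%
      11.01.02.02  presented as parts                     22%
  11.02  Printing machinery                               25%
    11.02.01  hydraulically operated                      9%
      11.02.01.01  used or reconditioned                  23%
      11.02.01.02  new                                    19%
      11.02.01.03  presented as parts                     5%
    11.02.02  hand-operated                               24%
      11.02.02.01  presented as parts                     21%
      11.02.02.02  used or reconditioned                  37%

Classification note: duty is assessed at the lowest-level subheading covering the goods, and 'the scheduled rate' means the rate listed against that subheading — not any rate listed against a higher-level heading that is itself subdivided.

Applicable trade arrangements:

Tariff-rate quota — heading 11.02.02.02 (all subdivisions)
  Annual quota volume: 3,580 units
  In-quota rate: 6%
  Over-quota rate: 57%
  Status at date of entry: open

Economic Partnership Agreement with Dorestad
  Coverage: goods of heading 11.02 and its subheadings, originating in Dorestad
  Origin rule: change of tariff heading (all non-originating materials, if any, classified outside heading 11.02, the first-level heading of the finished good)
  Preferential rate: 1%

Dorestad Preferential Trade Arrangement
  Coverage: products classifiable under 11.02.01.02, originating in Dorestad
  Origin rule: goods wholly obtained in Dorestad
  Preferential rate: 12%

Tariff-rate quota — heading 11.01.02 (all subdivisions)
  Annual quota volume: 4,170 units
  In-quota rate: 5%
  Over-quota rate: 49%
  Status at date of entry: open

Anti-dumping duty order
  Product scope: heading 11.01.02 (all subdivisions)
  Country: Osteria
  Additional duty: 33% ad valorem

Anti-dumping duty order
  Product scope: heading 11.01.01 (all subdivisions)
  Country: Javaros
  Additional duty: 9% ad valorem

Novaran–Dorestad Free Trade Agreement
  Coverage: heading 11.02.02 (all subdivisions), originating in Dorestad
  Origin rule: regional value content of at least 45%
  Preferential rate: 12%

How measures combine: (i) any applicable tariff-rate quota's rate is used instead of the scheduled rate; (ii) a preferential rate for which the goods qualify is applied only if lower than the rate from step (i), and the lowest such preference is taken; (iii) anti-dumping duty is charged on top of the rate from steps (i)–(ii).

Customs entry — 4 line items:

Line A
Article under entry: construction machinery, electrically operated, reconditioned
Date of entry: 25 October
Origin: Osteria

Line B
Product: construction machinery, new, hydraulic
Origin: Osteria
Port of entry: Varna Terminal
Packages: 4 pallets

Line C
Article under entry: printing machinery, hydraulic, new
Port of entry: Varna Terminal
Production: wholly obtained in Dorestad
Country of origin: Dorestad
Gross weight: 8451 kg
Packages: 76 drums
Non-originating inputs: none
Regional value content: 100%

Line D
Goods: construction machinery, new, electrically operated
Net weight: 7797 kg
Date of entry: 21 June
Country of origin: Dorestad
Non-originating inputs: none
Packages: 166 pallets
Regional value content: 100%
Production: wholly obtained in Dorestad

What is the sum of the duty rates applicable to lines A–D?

Line A: construction → 11.01; electrically operated → 11.01.01; reconditioned → 11.01.01.02. Scheduled 18%. No special measure applies. → 18%.
Line B: construction → 11.01; hydraulic → 11.01.02; new → 11.01.02.01. Scheduled 10%. quota on 11.01.02 open → in-quota 5%; anti-dumping (Osteria, 11.01.02): +33%; total 5% + 33% = 38%. → 38%.
Line C: printing → 11.02; hydraulic → 11.02.01; new → 11.02.01.02. Scheduled 19%. Dorestad agreement on 11.02: CTH met → 1% available; Dorestad agreement on 11.02.01.02: wholly obtained → 12% available; Dorestad agreement on 11.02.02: 11.02.01.02 not covered; preferential 1%. → 1%.
Line D: construction → 11.01; electrically operated → 11.01.01; new → 11.01.01.01. Scheduled 31%. Dorestad agreement on 11.02: 11.01.01.01 not covered; Dorestad agreement on 11.02.01.02: 11.01.01.01 not covered; Dorestad agreement on 11.02.02: 11.01.01.01 not covered. → 31%.
Sum: 18% + 38% + 1% + 31% = 88%.

88%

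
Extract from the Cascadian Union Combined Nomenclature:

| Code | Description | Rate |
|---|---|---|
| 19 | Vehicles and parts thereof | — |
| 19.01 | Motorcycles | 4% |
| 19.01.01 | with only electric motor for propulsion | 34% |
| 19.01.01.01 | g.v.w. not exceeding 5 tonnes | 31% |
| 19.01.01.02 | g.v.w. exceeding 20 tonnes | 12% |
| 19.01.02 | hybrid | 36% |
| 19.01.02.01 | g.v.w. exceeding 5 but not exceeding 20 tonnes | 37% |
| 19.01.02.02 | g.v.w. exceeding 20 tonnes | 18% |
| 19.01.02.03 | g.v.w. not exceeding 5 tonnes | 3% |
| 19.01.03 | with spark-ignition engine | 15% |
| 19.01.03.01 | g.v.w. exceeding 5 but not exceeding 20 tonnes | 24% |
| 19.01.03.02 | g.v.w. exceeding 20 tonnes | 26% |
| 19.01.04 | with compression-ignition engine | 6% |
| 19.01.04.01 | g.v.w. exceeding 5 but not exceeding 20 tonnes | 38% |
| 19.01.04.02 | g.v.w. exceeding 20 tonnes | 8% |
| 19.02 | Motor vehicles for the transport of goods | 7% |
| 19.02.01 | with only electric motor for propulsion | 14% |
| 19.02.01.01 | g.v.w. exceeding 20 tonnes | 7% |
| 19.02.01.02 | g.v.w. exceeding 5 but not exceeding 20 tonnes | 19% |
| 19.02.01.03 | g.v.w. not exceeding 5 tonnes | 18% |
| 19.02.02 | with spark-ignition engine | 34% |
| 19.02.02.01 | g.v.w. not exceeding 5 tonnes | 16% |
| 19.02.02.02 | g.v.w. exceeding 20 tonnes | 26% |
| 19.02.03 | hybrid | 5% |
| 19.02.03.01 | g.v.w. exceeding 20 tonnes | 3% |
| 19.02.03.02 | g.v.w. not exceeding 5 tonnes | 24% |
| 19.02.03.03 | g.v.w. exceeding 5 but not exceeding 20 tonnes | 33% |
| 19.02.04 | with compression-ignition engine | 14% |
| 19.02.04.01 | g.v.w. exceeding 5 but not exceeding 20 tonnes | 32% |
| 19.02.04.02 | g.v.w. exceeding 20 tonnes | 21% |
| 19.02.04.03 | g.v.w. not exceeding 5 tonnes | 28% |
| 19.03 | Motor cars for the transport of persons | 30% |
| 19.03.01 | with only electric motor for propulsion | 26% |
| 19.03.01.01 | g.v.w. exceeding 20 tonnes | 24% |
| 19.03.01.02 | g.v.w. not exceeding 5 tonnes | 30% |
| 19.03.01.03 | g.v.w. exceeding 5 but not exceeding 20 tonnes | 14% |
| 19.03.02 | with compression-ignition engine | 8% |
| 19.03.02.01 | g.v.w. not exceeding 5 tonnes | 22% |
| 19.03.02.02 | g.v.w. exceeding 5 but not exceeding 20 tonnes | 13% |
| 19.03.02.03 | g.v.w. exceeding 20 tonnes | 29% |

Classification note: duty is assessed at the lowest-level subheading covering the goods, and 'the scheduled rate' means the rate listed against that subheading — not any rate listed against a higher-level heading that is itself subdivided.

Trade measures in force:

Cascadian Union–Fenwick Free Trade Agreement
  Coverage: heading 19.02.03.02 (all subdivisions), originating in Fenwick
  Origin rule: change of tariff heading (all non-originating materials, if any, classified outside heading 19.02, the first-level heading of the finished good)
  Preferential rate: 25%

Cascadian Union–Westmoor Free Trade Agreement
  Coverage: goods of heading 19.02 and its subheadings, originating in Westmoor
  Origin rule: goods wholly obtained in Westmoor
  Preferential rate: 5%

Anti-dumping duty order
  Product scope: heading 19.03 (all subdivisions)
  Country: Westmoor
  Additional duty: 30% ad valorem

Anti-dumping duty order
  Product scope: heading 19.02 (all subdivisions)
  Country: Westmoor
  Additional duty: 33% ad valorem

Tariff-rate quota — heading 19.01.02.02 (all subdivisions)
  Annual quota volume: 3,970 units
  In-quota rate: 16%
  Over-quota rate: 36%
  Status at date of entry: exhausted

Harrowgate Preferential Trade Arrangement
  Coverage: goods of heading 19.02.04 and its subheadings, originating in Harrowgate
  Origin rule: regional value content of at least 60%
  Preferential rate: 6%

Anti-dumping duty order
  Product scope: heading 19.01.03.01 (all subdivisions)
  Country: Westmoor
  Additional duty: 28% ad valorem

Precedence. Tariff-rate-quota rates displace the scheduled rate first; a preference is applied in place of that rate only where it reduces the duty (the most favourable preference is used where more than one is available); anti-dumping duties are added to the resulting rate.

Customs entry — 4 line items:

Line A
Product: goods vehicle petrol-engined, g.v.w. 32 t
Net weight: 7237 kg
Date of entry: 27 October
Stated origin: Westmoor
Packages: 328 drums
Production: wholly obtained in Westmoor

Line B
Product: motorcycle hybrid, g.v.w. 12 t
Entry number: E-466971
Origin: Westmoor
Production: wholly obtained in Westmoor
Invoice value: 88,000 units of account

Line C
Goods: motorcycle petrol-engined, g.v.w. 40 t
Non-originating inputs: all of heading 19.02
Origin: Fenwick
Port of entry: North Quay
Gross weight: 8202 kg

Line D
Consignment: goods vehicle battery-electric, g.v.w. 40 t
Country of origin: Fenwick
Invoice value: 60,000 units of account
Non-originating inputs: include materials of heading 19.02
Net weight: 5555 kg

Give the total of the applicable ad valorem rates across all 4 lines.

108%

Line A: goods vehicle → 19.02; petrol-engined → 19.02.02; g.v.w. 32 t → 19.02.02.02. Scheduled 26%. Westmoor agreement on 19.02: wholly obtained → 5% available; preferential 5%; anti-dumping (Westmoor, 19.02): +33%; total 5% + 33% = 38%. → 38%.
Line B: motorcycle → 19.01; hybrid → 19.01.02; g.v.w. 12 t → 19.01.02.01. Scheduled 37%. Westmoor agreement on 19.02: 19.01.02.01 not covered. → 37%.
Line C: motorcycle → 19.01; petrol-engined → 19.01.03; g.v.w. 40 t → 19.01.03.02. Scheduled 26%. Fenwick agreement on 19.02.03.02: 19.01.03.02 not covered. → 26%.
Line D: goods vehicle → 19.02; battery-electric → 19.02.01; g.v.w. 40 t → 19.02.01.01. Scheduled 7%. Fenwick agreement on 19.02.03.02: 19.02.01.01 not covered. → 7%.
Sum: 38% + 37% + 26% + 7% = 108%.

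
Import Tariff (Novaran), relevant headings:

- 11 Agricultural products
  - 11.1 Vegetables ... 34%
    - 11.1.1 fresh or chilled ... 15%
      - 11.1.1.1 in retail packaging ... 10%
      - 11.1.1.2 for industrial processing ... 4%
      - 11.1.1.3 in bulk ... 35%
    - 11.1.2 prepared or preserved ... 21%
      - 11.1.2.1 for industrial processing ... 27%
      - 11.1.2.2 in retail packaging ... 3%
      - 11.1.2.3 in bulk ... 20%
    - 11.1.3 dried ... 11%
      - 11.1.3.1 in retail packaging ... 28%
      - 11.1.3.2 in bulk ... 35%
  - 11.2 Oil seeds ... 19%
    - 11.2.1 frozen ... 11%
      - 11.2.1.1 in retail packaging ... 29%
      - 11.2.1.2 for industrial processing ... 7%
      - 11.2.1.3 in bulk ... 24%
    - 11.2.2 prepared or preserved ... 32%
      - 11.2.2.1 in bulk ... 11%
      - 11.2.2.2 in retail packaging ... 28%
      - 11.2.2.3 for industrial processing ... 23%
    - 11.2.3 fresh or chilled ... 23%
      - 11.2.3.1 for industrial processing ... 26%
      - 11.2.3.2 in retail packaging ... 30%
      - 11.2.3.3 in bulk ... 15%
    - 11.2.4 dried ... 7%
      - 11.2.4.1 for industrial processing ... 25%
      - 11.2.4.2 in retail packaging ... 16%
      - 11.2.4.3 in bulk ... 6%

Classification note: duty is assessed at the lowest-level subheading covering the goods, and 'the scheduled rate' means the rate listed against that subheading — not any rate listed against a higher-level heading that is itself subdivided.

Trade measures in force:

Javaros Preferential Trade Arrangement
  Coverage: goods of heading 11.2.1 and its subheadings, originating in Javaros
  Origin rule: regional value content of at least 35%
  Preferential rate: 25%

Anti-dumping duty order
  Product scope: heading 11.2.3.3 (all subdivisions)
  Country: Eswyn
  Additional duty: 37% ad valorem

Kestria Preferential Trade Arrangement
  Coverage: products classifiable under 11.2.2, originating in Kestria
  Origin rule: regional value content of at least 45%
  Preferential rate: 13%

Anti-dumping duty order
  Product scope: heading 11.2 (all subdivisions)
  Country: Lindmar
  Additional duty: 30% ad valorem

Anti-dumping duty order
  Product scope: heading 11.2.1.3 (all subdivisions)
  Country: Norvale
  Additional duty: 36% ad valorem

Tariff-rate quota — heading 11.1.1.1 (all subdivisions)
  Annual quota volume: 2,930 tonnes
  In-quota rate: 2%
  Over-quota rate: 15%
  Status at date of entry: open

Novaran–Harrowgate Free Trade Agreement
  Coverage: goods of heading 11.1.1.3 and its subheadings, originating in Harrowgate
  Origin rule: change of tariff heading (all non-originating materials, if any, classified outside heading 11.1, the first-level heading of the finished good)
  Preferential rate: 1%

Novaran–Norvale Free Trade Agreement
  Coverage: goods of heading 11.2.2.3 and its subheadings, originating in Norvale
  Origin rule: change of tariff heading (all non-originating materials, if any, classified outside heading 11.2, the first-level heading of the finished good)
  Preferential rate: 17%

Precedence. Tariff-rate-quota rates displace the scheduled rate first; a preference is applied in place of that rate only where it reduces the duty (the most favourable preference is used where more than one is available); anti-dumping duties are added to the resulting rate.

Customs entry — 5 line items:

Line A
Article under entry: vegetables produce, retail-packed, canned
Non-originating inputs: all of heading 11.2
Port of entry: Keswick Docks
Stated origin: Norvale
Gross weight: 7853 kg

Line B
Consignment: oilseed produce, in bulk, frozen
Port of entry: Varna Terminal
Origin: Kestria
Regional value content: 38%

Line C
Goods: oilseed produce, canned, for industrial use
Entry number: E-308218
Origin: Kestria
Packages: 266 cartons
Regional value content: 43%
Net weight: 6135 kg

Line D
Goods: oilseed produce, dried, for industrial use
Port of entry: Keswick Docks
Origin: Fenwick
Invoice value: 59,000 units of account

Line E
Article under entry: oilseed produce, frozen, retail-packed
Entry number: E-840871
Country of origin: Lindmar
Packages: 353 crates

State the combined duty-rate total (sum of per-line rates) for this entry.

Line A: vegetables → 11.1; canned → 11.1.2; retail-packed → 11.1.2.2. Scheduled 3%. Norvale agreement on 11.2.2.3: 11.1.2.2 not covered. → 3%.
Line B: oilseed → 11.2; frozen → 11.2.1; in bulk → 11.2.1.3. Scheduled 24%. Kestria agreement on 11.2.2: 11.2.1.3 not covered. → 24%.
Line C: oilseed → 11.2; canned → 11.2.2; for industrial use → 11.2.2.3. Scheduled 23%. Kestria agreement on 11.2.2: RVC < 45%. → 23%.
Line D: oilseed → 11.2; dried → 11.2.4; for industrial use → 11.2.4.1. Scheduled 25%. No special measure applies. → 25%.
Line E: oilseed → 11.2; frozen → 11.2.1; retail-packed → 11.2.1.1. Scheduled 29%. anti-dumping (Lindmar, 11.2): +30%; total 29% + 30% = 59%. → 59%.
Sum: 3% + 24% + 23% + 25% + 59% = 134%.

134%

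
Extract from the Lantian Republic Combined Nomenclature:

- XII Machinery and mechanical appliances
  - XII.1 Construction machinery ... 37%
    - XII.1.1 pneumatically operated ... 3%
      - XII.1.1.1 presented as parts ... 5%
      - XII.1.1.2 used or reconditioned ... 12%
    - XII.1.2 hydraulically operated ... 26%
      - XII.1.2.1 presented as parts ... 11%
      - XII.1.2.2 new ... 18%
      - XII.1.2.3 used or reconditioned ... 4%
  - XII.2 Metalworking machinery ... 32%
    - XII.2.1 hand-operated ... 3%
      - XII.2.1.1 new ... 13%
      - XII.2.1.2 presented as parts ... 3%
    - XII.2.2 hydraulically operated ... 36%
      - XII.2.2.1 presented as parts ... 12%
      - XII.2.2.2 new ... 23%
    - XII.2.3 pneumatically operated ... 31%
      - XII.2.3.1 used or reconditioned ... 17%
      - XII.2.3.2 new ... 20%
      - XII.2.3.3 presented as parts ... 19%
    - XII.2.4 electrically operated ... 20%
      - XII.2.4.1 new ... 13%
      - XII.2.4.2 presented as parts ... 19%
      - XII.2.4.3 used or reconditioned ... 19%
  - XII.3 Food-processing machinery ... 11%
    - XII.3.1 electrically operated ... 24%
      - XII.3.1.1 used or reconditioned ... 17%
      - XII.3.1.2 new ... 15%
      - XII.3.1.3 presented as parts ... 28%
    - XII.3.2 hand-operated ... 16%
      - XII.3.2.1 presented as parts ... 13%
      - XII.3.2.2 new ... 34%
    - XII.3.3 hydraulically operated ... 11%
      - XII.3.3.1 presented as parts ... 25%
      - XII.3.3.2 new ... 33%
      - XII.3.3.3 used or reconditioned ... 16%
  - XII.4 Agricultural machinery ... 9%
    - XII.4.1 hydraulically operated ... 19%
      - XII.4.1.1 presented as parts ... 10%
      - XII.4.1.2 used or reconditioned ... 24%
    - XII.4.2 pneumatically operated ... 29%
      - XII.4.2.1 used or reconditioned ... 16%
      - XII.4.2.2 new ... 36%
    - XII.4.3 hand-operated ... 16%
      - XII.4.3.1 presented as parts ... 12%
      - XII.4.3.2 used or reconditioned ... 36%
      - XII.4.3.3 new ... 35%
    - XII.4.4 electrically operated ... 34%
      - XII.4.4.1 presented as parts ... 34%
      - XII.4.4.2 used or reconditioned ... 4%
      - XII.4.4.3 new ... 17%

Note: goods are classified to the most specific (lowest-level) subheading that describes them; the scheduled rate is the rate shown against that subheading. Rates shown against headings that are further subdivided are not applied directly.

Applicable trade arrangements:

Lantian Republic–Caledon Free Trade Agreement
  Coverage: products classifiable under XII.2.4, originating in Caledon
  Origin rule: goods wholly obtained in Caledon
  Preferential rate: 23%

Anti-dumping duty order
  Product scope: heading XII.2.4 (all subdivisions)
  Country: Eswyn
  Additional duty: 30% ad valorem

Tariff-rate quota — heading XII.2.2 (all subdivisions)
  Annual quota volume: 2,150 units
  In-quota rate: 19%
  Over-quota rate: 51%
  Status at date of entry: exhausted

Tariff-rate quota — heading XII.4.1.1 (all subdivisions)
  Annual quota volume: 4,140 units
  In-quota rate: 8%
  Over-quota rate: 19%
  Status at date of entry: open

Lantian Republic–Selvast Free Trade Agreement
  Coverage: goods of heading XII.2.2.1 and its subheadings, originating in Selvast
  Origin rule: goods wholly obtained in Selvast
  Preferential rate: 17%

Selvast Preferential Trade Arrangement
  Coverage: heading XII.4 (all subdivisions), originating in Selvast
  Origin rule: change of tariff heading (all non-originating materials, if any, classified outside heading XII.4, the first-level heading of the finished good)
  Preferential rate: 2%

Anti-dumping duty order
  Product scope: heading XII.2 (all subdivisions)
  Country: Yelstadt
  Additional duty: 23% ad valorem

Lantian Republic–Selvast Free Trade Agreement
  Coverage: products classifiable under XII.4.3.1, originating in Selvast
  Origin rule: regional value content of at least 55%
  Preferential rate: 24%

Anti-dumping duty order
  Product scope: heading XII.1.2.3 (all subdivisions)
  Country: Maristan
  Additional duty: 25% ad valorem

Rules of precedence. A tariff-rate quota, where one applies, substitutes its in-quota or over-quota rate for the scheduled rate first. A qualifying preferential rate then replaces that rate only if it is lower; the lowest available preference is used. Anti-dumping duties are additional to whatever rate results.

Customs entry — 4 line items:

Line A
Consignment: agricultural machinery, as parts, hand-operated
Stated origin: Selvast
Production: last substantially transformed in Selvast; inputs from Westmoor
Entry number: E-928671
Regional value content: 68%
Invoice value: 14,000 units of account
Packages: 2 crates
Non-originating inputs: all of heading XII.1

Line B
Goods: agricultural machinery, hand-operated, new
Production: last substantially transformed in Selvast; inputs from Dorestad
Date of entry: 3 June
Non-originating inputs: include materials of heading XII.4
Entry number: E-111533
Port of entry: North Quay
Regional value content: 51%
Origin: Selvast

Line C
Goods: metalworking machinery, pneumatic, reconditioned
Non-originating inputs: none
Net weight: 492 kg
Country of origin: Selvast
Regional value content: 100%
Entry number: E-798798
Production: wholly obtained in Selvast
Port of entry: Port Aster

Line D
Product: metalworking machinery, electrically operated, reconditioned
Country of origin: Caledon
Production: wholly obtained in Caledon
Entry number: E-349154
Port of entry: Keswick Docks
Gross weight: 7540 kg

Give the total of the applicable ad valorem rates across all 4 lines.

Line A: agricultural → XII.4; hand-operated → XII.4.3; as parts → XII.4.3.1. Scheduled 12%. Selvast agreement on XII.2.2.1: XII.4.3.1 not covered; Selvast agreement on XII.4: CTH met → 2% available; Selvast agreement on XII.4.3.1: RVC ≥ 55% → 24% available; preferential 2%. → 2%.
Line B: agricultural → XII.4; hand-operated → XII.4.3; new → XII.4.3.3. Scheduled 35%. Selvast agreement on XII.2.2.1: XII.4.3.3 not covered; Selvast agreement on XII.4: CTH not met; Selvast agreement on XII.4.3.1: XII.4.3.3 not covered. → 35%.
Line C: metalworking → XII.2; pneumatic → XII.2.3; reconditioned → XII.2.3.1. Scheduled 17%. Selvast agreement on XII.2.2.1: XII.2.3.1 not covered; Selvast agreement on XII.4: XII.2.3.1 not covered; Selvast agreement on XII.4.3.1: XII.2.3.1 not covered. → 17%.
Line D: metalworking → XII.2; electrically operated → XII.2.4; reconditioned → XII.2.4.3. Scheduled 19%. Caledon agreement on XII.2.4: wholly obtained → 23% available; preference 23% not lower than 19% → no reduction. → 19%.
Sum: 2% + 35% + 17% + 19% = 73%.

73%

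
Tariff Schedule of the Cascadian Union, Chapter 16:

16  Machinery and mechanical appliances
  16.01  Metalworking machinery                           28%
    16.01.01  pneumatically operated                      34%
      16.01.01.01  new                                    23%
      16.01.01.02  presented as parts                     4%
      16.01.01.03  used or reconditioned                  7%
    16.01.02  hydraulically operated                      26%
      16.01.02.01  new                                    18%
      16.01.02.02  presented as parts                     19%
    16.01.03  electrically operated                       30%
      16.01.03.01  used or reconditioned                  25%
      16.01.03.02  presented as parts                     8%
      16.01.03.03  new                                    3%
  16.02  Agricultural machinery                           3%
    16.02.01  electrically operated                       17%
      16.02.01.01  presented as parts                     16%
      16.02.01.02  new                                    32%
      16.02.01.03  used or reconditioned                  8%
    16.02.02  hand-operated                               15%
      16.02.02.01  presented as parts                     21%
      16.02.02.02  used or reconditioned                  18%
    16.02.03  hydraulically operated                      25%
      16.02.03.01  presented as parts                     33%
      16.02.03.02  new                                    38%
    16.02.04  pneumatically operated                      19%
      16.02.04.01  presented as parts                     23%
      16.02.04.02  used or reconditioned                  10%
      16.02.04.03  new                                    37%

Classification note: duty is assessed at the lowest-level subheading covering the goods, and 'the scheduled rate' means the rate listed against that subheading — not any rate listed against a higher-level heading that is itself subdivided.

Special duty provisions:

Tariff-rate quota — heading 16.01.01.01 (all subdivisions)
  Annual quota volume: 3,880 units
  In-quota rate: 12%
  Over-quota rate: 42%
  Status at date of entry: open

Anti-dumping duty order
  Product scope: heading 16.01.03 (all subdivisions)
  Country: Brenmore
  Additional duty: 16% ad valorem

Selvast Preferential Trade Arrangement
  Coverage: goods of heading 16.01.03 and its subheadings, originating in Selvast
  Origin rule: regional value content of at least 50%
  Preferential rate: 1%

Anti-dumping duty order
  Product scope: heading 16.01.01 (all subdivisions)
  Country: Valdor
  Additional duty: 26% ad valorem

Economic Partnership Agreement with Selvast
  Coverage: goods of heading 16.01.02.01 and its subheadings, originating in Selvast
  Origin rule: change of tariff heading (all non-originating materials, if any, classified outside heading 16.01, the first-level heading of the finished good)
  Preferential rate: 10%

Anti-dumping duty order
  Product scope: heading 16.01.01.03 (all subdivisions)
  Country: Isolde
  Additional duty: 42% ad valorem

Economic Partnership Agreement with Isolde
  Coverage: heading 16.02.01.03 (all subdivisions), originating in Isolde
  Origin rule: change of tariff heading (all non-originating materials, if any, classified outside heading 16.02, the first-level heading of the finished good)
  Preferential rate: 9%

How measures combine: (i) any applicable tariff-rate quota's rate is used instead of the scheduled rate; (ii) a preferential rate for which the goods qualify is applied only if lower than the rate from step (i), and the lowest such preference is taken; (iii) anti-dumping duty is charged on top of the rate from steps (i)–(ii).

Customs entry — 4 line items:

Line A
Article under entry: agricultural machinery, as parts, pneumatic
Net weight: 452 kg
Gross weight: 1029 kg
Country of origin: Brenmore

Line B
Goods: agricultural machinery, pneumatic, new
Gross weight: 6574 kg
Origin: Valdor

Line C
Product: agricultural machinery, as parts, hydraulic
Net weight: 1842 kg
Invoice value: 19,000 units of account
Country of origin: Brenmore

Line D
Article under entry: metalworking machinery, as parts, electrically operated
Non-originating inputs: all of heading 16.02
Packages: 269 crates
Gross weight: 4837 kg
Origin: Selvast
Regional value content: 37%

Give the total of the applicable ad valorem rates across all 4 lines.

101%

Line A: agricultural → 16.02; pneumatic → 16.02.04; as parts → 16.02.04.01. Scheduled 23%. No special measure applies. → 23%.
Line B: agricultural → 16.02; pneumatic → 16.02.04; new → 16.02.04.03. Scheduled 37%. No special measure applies. → 37%.
Line C: agricultural → 16.02; hydraulic → 16.02.03; as parts → 16.02.03.01. Scheduled 33%. No special measure applies. → 33%.
Line D: metalworking → 16.01; electrically operated → 16.01.03; as parts → 16.01.03.02. Scheduled 8%. Selvast agreement on 16.01.03: RVC < 50%; Selvast agreement on 16.01.02.01: 16.01.03.02 not covered. → 8%.
Sum: 23% + 37% + 33% + 8% = 101%.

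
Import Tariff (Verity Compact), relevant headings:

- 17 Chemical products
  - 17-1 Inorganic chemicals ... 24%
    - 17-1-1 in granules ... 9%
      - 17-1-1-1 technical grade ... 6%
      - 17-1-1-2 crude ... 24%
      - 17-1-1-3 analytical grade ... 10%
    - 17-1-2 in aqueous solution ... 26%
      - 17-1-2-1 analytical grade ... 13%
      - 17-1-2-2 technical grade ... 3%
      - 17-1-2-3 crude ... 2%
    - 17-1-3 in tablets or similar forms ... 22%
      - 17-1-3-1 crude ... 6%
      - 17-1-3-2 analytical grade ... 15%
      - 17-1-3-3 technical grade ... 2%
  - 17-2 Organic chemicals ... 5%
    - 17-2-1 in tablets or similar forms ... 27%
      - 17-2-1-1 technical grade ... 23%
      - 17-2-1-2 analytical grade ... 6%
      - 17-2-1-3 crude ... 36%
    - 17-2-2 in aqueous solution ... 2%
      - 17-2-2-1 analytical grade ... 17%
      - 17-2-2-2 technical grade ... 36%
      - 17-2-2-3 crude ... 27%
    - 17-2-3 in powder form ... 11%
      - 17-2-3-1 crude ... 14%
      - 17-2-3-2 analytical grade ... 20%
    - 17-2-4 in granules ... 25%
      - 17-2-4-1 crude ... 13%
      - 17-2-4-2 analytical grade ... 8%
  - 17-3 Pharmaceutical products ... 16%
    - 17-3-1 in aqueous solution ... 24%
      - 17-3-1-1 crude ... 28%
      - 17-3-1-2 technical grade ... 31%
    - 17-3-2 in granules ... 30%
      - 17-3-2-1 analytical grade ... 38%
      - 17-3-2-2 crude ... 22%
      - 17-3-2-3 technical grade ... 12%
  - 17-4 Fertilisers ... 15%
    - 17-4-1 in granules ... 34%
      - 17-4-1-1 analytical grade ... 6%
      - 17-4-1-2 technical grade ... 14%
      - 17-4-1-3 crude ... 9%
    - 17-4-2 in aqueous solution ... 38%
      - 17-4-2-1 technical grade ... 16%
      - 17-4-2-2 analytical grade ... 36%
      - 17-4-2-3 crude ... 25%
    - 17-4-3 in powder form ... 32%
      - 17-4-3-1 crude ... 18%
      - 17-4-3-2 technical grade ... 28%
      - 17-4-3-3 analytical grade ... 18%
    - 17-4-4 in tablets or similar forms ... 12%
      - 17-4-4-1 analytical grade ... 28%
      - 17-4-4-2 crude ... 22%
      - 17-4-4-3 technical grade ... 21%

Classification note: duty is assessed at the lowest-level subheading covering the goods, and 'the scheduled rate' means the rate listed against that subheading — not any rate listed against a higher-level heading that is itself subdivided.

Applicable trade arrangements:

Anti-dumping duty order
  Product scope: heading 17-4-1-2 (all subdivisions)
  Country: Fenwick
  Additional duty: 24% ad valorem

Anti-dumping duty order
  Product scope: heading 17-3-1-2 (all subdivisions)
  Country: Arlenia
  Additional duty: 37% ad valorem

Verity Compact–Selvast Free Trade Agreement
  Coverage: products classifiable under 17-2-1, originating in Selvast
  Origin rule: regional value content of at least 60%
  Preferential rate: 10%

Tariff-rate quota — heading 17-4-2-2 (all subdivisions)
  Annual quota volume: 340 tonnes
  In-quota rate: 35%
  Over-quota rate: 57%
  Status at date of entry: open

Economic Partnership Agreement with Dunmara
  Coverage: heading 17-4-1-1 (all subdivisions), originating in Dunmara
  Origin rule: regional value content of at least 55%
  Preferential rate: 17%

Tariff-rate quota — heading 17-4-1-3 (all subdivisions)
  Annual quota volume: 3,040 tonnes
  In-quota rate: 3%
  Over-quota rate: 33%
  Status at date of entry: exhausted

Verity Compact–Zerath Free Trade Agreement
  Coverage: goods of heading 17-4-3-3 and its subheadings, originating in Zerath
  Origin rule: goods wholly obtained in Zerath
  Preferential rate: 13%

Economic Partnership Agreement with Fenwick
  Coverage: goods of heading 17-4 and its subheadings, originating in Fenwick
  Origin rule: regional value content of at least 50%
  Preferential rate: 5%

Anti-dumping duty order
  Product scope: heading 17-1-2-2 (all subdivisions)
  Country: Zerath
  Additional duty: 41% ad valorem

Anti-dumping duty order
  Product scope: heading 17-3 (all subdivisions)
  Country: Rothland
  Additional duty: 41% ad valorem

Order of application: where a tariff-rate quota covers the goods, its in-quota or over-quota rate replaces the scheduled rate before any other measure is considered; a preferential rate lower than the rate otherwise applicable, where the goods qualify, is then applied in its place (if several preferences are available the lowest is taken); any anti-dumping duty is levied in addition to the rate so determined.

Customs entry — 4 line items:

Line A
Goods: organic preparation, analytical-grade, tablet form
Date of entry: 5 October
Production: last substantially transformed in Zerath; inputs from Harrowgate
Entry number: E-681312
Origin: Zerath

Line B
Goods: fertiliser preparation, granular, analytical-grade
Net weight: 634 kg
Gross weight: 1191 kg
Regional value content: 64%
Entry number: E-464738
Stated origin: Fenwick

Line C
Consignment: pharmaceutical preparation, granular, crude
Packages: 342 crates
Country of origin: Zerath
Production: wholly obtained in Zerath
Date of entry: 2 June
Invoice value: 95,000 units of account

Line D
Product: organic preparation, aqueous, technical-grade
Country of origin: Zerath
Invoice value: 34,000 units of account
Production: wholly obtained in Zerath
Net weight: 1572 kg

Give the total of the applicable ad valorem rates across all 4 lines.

69%

Line A: organic → 17-2; tablet form → 17-2-1; analytical-grade → 17-2-1-2. Scheduled 6%. Zerath agreement on 17-4-3-3: 17-2-1-2 not covered. → 6%.
Line B: fertiliser → 17-4; granular → 17-4-1; analytical-grade → 17-4-1-1. Scheduled 6%. Fenwick agreement on 17-4: RVC ≥ 50% → 5% available; preferential 5%. → 5%.
Line C: pharmaceutical → 17-3; granular → 17-3-2; crude → 17-3-2-2. Scheduled 22%. Zerath agreement on 17-4-3-3: 17-3-2-2 not covered. → 22%.
Line D: organic → 17-2; aqueous → 17-2-2; technical-grade → 17-2-2-2. Scheduled 36%. Zerath agreement on 17-4-3-3: 17-2-2-2 not covered. → 36%.
Sum: 6% + 5% + 22% + 36% = 69%.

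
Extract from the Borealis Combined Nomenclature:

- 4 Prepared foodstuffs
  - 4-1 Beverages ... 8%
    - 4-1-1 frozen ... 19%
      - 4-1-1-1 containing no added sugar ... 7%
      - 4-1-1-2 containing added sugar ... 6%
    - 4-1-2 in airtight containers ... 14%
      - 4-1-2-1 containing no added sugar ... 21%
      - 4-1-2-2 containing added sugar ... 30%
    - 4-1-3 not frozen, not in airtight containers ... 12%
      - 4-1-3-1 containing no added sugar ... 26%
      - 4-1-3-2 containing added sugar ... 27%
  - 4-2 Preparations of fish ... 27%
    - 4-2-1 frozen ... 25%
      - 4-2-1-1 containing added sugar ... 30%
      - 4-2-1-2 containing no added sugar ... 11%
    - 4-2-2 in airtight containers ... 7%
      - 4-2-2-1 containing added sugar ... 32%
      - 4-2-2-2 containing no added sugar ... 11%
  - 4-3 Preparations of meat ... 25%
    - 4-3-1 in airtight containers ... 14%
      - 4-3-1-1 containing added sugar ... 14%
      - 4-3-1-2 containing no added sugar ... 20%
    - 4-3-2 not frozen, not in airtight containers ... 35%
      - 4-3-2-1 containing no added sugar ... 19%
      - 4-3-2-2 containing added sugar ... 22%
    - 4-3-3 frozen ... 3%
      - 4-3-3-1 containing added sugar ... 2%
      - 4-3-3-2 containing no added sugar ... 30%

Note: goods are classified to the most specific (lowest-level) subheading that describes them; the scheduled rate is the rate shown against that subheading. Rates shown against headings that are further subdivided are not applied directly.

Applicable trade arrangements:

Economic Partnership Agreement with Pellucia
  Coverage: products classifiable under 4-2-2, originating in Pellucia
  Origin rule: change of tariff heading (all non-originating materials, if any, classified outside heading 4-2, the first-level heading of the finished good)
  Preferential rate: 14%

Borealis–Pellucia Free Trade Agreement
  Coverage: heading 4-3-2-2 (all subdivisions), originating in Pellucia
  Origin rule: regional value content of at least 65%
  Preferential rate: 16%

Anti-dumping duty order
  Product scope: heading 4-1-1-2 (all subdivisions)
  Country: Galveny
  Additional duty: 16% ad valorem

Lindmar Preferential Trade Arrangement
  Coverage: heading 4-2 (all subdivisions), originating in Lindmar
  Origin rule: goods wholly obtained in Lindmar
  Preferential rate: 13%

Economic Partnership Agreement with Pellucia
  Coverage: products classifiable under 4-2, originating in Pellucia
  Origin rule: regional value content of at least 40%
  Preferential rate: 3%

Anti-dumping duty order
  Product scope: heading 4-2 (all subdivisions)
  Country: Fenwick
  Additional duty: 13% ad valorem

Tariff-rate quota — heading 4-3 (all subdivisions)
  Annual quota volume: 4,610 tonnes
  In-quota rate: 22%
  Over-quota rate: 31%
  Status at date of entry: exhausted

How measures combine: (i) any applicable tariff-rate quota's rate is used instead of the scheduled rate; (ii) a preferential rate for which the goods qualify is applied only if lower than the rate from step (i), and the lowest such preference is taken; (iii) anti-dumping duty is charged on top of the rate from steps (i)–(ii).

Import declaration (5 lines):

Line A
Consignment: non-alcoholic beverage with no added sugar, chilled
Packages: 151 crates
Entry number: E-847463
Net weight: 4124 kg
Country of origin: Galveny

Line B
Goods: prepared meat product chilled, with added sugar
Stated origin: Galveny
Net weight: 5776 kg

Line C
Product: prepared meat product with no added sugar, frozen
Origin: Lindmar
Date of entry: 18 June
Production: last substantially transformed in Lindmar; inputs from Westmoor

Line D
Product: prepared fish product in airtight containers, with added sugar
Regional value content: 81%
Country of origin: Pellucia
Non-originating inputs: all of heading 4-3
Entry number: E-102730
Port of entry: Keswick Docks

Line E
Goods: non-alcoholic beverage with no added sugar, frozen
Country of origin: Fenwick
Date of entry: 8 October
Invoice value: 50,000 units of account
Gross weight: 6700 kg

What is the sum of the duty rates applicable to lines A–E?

Line A: non-alcoholic beverage → 4-1; chilled → 4-1-3; with no added sugar → 4-1-3-1. Scheduled 26%. No special measure applies. → 26%.
Line B: prepared meat product → 4-3; chilled → 4-3-2; with added sugar → 4-3-2-2. Scheduled 22%. quota on 4-3 exhausted → over-quota 31%. → 31%.
Line C: prepared meat product → 4-3; frozen → 4-3-3; with no added sugar → 4-3-3-2. Scheduled 30%. quota on 4-3 exhausted → over-quota 31%; Lindmar agreement on 4-2: 4-3-3-2 not covered. → 31%.
Line D: prepared fish product → 4-2; in airtight containers → 4-2-2; with added sugar → 4-2-2-1. Scheduled 32%. Pellucia agreement on 4-2-2: CTH met → 14% available; Pellucia agreement on 4-3-2-2: 4-2-2-1 not covered; Pellucia agreement on 4-2: RVC ≥ 40% → 3% available; preferential 3%. → 3%.
Line E: non-alcoholic beverage → 4-1; frozen → 4-1-1; with no added sugar → 4-1-1-1. Scheduled 7%. No special measure applies. → 7%.
Sum: 26% + 31% + 31% + 3% + 7% = 98%.

98%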